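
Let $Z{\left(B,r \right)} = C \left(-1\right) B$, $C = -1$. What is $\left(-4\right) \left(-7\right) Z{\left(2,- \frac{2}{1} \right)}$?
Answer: $56$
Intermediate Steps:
$Z{\left(B,r \right)} = B$ ($Z{\left(B,r \right)} = \left(-1\right) \left(-1\right) B = 1 B = B$)
$\left(-4\right) \left(-7\right) Z{\left(2,- \frac{2}{1} \right)} = \left(-4\right) \left(-7\right) 2 = 28 \cdot 2 = 56$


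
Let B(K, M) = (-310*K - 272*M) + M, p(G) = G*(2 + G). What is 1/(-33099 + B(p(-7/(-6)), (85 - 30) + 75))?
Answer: -18/1250537 ≈ -1.4394e-5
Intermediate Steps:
B(K, M) = -310*K - 271*M
1/(-33099 + B(p(-7/(-6)), (85 - 30) + 75)) = 1/(-33099 + (-310*(-7/(-6))*(2 - 7/(-6)) - 271*((85 - 30) + 75))) = 1/(-33099 + (-310*(-7*(-⅙))*(2 - 7*(-⅙)) - 271*(55 + 75))) = 1/(-33099 + (-1085*(2 + 7/6)/3 - 271*130)) = 1/(-33099 + (-1085*19/(3*6) - 35230)) = 1/(-33099 + (-310*133/36 - 35230)) = 1/(-33099 + (-20615/18 - 35230)) = 1/(-33099 - 654755/18) = 1/(-1250537/18) = -18/1250537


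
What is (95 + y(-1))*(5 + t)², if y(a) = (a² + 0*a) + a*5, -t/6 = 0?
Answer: 2275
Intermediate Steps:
t = 0 (t = -6*0 = 0)
y(a) = a² + 5*a (y(a) = (a² + 0) + 5*a = a² + 5*a)
(95 + y(-1))*(5 + t)² = (95 - (5 - 1))*(5 + 0)² = (95 - 1*4)*5² = (95 - 4)*25 = 91*25 = 2275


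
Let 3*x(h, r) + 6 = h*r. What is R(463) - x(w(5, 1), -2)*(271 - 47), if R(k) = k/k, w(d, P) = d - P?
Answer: 3139/3 ≈ 1046.3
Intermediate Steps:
R(k) = 1
x(h, r) = -2 + h*r/3 (x(h, r) = -2 + (h*r)/3 = -2 + h*r/3)
R(463) - x(w(5, 1), -2)*(271 - 47) = 1 - (-2 + (⅓)*(5 - 1*1)*(-2))*(271 - 47) = 1 - (-2 + (⅓)*(5 - 1)*(-2))*224 = 1 - (-2 + (⅓)*4*(-2))*224 = 1 - (-2 - 8/3)*224 = 1 - (-14)*224/3 = 1 - 1*(-3136/3) = 1 + 3136/3 = 3139/3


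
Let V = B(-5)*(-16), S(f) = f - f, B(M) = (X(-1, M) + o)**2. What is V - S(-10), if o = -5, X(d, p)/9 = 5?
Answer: -25600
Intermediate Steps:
X(d, p) = 45 (X(d, p) = 9*5 = 45)
B(M) = 1600 (B(M) = (45 - 5)**2 = 40**2 = 1600)
S(f) = 0
V = -25600 (V = 1600*(-16) = -25600)
V - S(-10) = -25600 - 1*0 = -25600 + 0 = -25600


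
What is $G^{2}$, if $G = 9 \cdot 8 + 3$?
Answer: $5625$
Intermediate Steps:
$G = 75$ ($G = 72 + 3 = 75$)
$G^{2} = 75^{2} = 5625$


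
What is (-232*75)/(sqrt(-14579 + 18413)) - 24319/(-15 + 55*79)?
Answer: -24319/4330 - 2900*sqrt(426)/213 ≈ -286.63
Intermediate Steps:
(-232*75)/(sqrt(-14579 + 18413)) - 24319/(-15 + 55*79) = -17400*sqrt(426)/1278 - 24319/(-15 + 4345) = -17400*sqrt(426)/1278 - 24319/4330 = -2900*sqrt(426)/213 - 24319*1/4330 = -2900*sqrt(426)/213 - 24319/4330 = -24319/4330 - 2900*sqrt(426)/213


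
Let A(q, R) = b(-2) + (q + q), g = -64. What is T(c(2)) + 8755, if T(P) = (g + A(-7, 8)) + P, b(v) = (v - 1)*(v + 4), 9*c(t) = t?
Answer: 78041/9 ≈ 8671.2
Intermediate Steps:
c(t) = t/9
b(v) = (-1 + v)*(4 + v)
A(q, R) = -6 + 2*q (A(q, R) = (-4 + (-2)² + 3*(-2)) + (q + q) = (-4 + 4 - 6) + 2*q = -6 + 2*q)
T(P) = -84 + P (T(P) = (-64 + (-6 + 2*(-7))) + P = (-64 + (-6 - 14)) + P = (-64 - 20) + P = -84 + P)
T(c(2)) + 8755 = (-84 + (⅑)*2) + 8755 = (-84 + 2/9) + 8755 = -754/9 + 8755 = 78041/9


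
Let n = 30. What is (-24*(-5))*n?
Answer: 3600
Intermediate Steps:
(-24*(-5))*n = -24*(-5)*30 = 120*30 = 3600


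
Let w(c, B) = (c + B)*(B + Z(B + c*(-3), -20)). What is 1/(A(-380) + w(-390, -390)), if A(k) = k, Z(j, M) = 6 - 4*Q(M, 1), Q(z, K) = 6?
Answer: 1/317860 ≈ 3.1460e-6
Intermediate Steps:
Z(j, M) = -18 (Z(j, M) = 6 - 4*6 = 6 - 24 = -18)
w(c, B) = (-18 + B)*(B + c) (w(c, B) = (c + B)*(B - 18) = (B + c)*(-18 + B) = (-18 + B)*(B + c))
1/(A(-380) + w(-390, -390)) = 1/(-380 + ((-390)**2 - 18*(-390) - 18*(-390) - 390*(-390))) = 1/(-380 + (152100 + 7020 + 7020 + 152100)) = 1/(-380 + 318240) = 1/317860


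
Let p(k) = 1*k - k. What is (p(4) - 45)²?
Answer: 2025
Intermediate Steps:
p(k) = 0 (p(k) = k - k = 0)
(p(4) - 45)² = (0 - 45)² = (-45)² = 2025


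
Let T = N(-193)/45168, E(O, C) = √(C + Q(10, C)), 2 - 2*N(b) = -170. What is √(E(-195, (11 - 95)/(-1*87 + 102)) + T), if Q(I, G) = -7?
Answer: √(6069450 + 1912638960*I*√35)/56460 ≈ 1.3326 + 1.3319*I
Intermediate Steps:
N(b) = 86 (N(b) = 1 - ½*(-170) = 1 + 85 = 86)
E(O, C) = √(-7 + C) (E(O, C) = √(C - 7) = √(-7 + C))
T = 43/22584 (T = 86/45168 = 86*(1/45168) = 43/22584 ≈ 0.0019040)
√(E(-195, (11 - 95)/(-1*87 + 102)) + T) = √(√(-7 + (11 - 95)/(-1*87 + 102)) + 43/22584) = √(√(-7 - 84/(-87 + 102)) + 43/22584) = √(√(-7 - 84/15) + 43/22584) = √(√(-7 - 84*1/15) + 43/22584) = √(√(-7 - 28/5) + 43/22584) = √(√(-63/5) + 43/22584) = √(3*I*√35/5 + 43/22584) = √(43/22584 + 3*I*√35/5)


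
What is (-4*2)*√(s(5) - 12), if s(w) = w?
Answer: -8*I*√7 ≈ -21.166*I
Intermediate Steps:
(-4*2)*√(s(5) - 12) = (-4*2)*√(5 - 12) = -8*I*√7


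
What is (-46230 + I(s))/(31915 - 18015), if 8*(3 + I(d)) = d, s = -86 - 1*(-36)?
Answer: -184957/55600 ≈ -3.3266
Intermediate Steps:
s = -50 (s = -86 + 36 = -50)
I(d) = -3 + d/8
(-46230 + I(s))/(31915 - 18015) = (-46230 + (-3 + (⅛)*(-50)))/(31915 - 18015) = (-46230 + (-3 - 25/4))/13900 = (-46230 - 37/4)*(1/13900) = -184957/4*1/13900 = -184957/55600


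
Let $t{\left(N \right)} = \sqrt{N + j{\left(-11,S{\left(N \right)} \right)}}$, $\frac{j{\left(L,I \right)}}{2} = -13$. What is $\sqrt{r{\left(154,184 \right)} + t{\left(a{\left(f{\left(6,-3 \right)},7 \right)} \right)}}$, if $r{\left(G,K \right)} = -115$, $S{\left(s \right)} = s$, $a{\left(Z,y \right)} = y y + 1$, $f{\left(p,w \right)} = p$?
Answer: $\sqrt{-115 + 2 \sqrt{6}} \approx 10.493 i$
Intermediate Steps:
$a{\left(Z,y \right)} = 1 + y^{2}$ ($a{\left(Z,y \right)} = y^{2} + 1 = 1 + y^{2}$)
$j{\left(L,I \right)} = -26$ ($j{\left(L,I \right)} = 2 \left(-13\right) = -26$)
$t{\left(N \right)} = \sqrt{-26 + N}$ ($t{\left(N \right)} = \sqrt{N - 26} = \sqrt{-26 + N}$)
$\sqrt{r{\left(154,184 \right)} + t{\left(a{\left(f{\left(6,-3 \right)},7 \right)} \right)}} = \sqrt{-115 + \sqrt{-26 + \left(1 + 7^{2}\right)}} = \sqrt{-115 + \sqrt{-26 + \left(1 + 49\right)}} = \sqrt{-115 + \sqrt{-26 + 50}} = \sqrt{-115 + \sqrt{24}} = \sqrt{-115 + 2 \sqrt{6}}$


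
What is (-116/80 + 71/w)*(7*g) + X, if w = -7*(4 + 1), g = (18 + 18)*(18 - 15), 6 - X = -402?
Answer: -11109/5 ≈ -2221.8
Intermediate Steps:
X = 408 (X = 6 - 1*(-402) = 6 + 402 = 408)
g = 108 (g = 36*3 = 108)
w = -35 (w = -7*5 = -35)
(-116/80 + 71/w)*(7*g) + X = (-116/80 + 71/(-35))*(7*108) + 408 = (-116*1/80 + 71*(-1/35))*756 + 408 = (-29/20 - 71/35)*756 + 408 = -487/140*756 + 408 = -13149/5 + 408 = -11109/5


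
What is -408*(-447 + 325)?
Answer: 49776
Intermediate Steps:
-408*(-447 + 325) = -408*(-122) = 49776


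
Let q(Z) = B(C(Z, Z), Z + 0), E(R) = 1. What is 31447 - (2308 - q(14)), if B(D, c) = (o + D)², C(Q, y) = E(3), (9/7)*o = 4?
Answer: 2361628/81 ≈ 29156.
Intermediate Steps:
o = 28/9 (o = (7/9)*4 = 28/9 ≈ 3.1111)
C(Q, y) = 1
B(D, c) = (28/9 + D)²
q(Z) = 1369/81 (q(Z) = (28 + 9*1)²/81 = (28 + 9)²/81 = (1/81)*37² = (1/81)*1369 = 1369/81)
31447 - (2308 - q(14)) = 31447 - (2308 - 1*1369/81) = 31447 - (2308 - 1369/81) = 31447 - 1*185579/81 = 31447 - 185579/81 = 2361628/81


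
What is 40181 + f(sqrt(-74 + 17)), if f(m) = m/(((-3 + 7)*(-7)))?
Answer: 40181 - I*sqrt(57)/28 ≈ 40181.0 - 0.26964*I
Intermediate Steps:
f(m) = -m/28 (f(m) = m/((4*(-7))) = m/(-28) = m*(-1/28) = -m/28)
40181 + f(sqrt(-74 + 17)) = 40181 - sqrt(-74 + 17)/28 = 40181 - I*sqrt(57)/28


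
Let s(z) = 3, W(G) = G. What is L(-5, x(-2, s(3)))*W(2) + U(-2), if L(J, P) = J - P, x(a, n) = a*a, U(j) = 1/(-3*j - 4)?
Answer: -35/2 ≈ -17.500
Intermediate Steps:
U(j) = 1/(-4 - 3*j)
x(a, n) = a²
L(-5, x(-2, s(3)))*W(2) + U(-2) = (-5 - 1*(-2)²)*2 - 1/(4 + 3*(-2)) = (-5 - 1*4)*2 - 1/(4 - 6) = (-5 - 4)*2 - 1/(-2) = -9*2 - 1*(-½) = -18 + ½ = -35/2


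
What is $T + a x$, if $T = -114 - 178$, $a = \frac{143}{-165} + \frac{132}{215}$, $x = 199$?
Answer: $- \frac{220777}{645} \approx -342.29$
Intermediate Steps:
$a = - \frac{163}{645}$ ($a = 143 \left(- \frac{1}{165}\right) + 132 \cdot \frac{1}{215} = - \frac{13}{15} + \frac{132}{215} = - \frac{163}{645} \approx -0.25271$)
$T = -292$ ($T = -114 - 178 = -292$)
$T + a x = -292 - \frac{32437}{645} = - \frac{220777}{645}$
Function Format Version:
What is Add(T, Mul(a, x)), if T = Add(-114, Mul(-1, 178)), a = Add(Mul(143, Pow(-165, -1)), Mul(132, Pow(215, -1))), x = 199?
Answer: Rational(-220777, 645) ≈ -342.29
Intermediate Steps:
a = Rational(-163, 645) (a = Add(Mul(143, Rational(-1, 165)), Mul(132, Rational(1, 215))) = Add(Rational(-13, 15), Rational(132, 215)) = Rational(-163, 645) ≈ -0.25271)
T = -292 (T = Add(-114, -178) = -292)
Add(T, Mul(a, x)) = Add(-292, Mul(Rational(-163, 645), 199)) = Add(-292, Rational(-32437, 645)) = Rational(-220777, 645)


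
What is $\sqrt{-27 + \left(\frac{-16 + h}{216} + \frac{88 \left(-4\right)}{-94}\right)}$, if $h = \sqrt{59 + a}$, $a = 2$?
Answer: $\frac{\sqrt{-66788880 + 13254 \sqrt{61}}}{1692} \approx 4.8263 i$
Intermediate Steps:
$h = \sqrt{61}$ ($h = \sqrt{59 + 2} = \sqrt{61} \approx 7.8102$)
$\sqrt{-27 + \left(\frac{-16 + h}{216} + \frac{88 \left(-4\right)}{-94}\right)} = \sqrt{-27 + \left(\frac{-16 + \sqrt{61}}{216} + \frac{88 \left(-4\right)}{-94}\right)} = \sqrt{-27 + \left(\left(-16 + \sqrt{61}\right) \frac{1}{216} - - \frac{176}{47}\right)} = \sqrt{-27 + \left(\left(- \frac{2}{27} + \frac{\sqrt{61}}{216}\right) + \frac{176}{47}\right)} = \sqrt{-27 + \left(\frac{4658}{1269} + \frac{\sqrt{61}}{216}\right)} = \sqrt{- \frac{29605}{1269} + \frac{\sqrt{61}}{216}}$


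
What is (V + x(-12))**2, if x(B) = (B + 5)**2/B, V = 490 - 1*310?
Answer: 4456321/144 ≈ 30947.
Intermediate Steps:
V = 180 (V = 490 - 310 = 180)
x(B) = (5 + B)**2/B
(V + x(-12))**2 = (180 + (5 - 12)**2/(-12))**2 = (180 - 1/12*(-7)**2)**2 = (180 - 1/12*49)**2 = (180 - 49/12)**2 = (2111/12)**2 = 4456321/144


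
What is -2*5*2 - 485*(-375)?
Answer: 181855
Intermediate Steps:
-2*5*2 - 485*(-375) = -10*2 + 181875 = -20 + 181875 = 181855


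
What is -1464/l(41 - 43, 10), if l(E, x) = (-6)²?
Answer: -122/3 ≈ -40.667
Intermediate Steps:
l(E, x) = 36
-1464/l(41 - 43, 10) = -1464/36 = -1464*1/36 = -122/3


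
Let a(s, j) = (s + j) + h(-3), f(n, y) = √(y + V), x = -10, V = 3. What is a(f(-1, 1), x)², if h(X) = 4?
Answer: 16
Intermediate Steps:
f(n, y) = √(3 + y) (f(n, y) = √(y + 3) = √(3 + y))
a(s, j) = 4 + j + s (a(s, j) = (s + j) + 4 = (j + s) + 4 = 4 + j + s)
a(f(-1, 1), x)² = (4 - 10 + √(3 + 1))² = (4 - 10 + √4)² = (4 - 10 + 2)² = (-4)² = 16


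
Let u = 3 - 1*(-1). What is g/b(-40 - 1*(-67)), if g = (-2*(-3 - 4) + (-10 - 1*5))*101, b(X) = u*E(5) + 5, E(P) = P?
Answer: -101/25 ≈ -4.0400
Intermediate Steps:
u = 4 (u = 3 + 1 = 4)
b(X) = 25 (b(X) = 4*5 + 5 = 20 + 5 = 25)
g = -101 (g = (-2*(-7) + (-10 - 5))*101 = (14 - 15)*101 = -1*101 = -101)
g/b(-40 - 1*(-67)) = -101/25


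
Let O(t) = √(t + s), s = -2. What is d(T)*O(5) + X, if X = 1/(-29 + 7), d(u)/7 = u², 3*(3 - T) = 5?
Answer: -1/22 + 112*√3/9 ≈ 21.509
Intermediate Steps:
T = 4/3 (T = 3 - ⅓*5 = 3 - 5/3 = 4/3 ≈ 1.3333)
d(u) = 7*u²
X = -1/22 (X = 1/(-22) = -1/22 ≈ -0.045455)
O(t) = √(-2 + t) (O(t) = √(t - 2) = √(-2 + t))
d(T)*O(5) + X = (7*(4/3)²)*√(-2 + 5) - 1/22 = (7*(16/9))*√3 - 1/22 = 112*√3/9 - 1/22 = -1/22 + 112*√3/9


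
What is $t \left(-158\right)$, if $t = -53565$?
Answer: $8463270$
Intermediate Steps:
$t \left(-158\right) = \left(-53565\right) \left(-158\right) = 8463270$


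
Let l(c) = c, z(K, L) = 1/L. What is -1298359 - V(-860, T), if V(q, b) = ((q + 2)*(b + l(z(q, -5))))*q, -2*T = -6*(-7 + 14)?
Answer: -16646263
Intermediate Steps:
T = 21 (T = -(-3)*(-7 + 14) = -(-3)*7 = -1/2*(-42) = 21)
V(q, b) = q*(2 + q)*(-1/5 + b) (V(q, b) = ((q + 2)*(b + 1/(-5)))*q = ((2 + q)*(b - 1/5))*q = ((2 + q)*(-1/5 + b))*q = q*(2 + q)*(-1/5 + b))
-1298359 - V(-860, T) = -1298359 - (-860)*(-2 - 1*(-860) + 10*21 + 5*21*(-860))/5 = -1298359 - (-860)*(-2 + 860 + 210 - 90300)/5 = -1298359 - (-860)*(-89232)/5 = -1298359 - 1*15347904 = -1298359 - 15347904 = -16646263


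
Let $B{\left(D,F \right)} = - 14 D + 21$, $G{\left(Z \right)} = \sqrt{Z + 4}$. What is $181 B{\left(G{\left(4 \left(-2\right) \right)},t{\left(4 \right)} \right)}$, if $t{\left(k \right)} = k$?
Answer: $3801 - 5068 i \approx 3801.0 - 5068.0 i$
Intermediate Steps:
$G{\left(Z \right)} = \sqrt{4 + Z}$
$B{\left(D,F \right)} = 21 - 14 D$
$181 B{\left(G{\left(4 \left(-2\right) \right)},t{\left(4 \right)} \right)} = 181 \left(21 - 14 \sqrt{4 + 4 \left(-2\right)}\right) = 181 \left(21 - 14 \sqrt{4 - 8}\right) = 181 \left(21 - 14 \sqrt{-4}\right) = 181 \left(21 - 14 \cdot 2 i\right) = 181 \left(21 - 28 i\right) = 3801 - 5068 i$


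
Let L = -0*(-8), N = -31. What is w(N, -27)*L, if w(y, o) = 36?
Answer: 0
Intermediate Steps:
L = 0 (L = -1*0 = 0)
w(N, -27)*L = 36*0 = 0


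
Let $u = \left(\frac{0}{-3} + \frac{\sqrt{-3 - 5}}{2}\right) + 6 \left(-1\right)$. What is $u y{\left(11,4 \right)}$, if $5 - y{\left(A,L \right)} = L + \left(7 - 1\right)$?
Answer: $30 - 5 i \sqrt{2} \approx 30.0 - 7.0711 i$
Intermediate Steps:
$y{\left(A,L \right)} = -1 - L$ ($y{\left(A,L \right)} = 5 - \left(L + \left(7 - 1\right)\right) = 5 - \left(L + 6\right) = 5 - \left(6 + L\right) = -1 - L$)
$u = -6 + i \sqrt{2}$ ($u = \left(0 \left(- \frac{1}{3}\right) + \sqrt{-8} \cdot \frac{1}{2}\right) - 6 = \left(0 + 2 i \sqrt{2} \cdot \frac{1}{2}\right) - 6 = \left(0 + i \sqrt{2}\right) - 6 = i \sqrt{2} - 6 = -6 + i \sqrt{2} \approx -6.0 + 1.4142 i$)
$u y{\left(11,4 \right)} = \left(-6 + i \sqrt{2}\right) \left(-1 - 4\right) = \left(-6 + i \sqrt{2}\right) \left(-5\right) = 30 - 5 i \sqrt{2}$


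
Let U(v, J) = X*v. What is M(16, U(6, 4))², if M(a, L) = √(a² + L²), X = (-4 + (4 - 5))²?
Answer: 22756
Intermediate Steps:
X = 25 (X = (-4 - 1)² = (-5)² = 25)
U(v, J) = 25*v
M(a, L) = √(L² + a²)
M(16, U(6, 4))² = (√((25*6)² + 16²))² = (√(150² + 256))² = (√(22500 + 256))² = (√22756)² = (2*√5689)² = 22756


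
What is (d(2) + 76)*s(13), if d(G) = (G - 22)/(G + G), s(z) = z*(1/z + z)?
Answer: 12070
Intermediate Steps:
s(z) = z*(z + 1/z) (s(z) = z*(1/z + z) = z*(z + 1/z))
d(G) = (-22 + G)/(2*G) (d(G) = (-22 + G)/((2*G)) = (-22 + G)*(1/(2*G)) = (-22 + G)/(2*G))
(d(2) + 76)*s(13) = ((½)*(-22 + 2)/2 + 76)*(1 + 13²) = ((½)*(½)*(-20) + 76)*(1 + 169) = (-5 + 76)*170 = 71*170 = 12070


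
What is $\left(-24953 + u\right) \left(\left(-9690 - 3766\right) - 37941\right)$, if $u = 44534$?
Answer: $-1006404657$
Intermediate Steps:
$\left(-24953 + u\right) \left(\left(-9690 - 3766\right) - 37941\right) = \left(-24953 + 44534\right) \left(\left(-9690 - 3766\right) - 37941\right) = 19581 \left(\left(-9690 - 3766\right) - 37941\right) = 19581 \left(-13456 - 37941\right) = 19581 \left(-51397\right) = -1006404657$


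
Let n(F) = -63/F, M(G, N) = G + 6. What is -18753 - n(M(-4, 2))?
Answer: -37443/2 ≈ -18722.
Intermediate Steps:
M(G, N) = 6 + G
-18753 - n(M(-4, 2)) = -18753 - (-63)/(6 - 4) = -18753 - (-63)/2 = -18753 - 1*(-63/2) = -18753 + 63/2 = -37443/2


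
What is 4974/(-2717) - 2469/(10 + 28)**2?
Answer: -731091/206492 ≈ -3.5405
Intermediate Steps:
4974/(-2717) - 2469/(10 + 28)**2 = 4974*(-1/2717) - 2469/(38**2) = -4974/2717 - 2469/1444 = -731091/206492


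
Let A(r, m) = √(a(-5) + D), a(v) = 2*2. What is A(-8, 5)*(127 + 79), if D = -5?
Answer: 206*I ≈ 206.0*I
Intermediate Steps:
a(v) = 4
A(r, m) = I (A(r, m) = √(4 - 5) = √(-1) = I)
A(-8, 5)*(127 + 79) = I*(127 + 79) = I*206 = 206*I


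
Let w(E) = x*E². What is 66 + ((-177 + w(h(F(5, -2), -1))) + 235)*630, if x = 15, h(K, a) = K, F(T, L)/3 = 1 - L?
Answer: 802056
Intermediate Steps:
F(T, L) = 3 - 3*L (F(T, L) = 3*(1 - L) = 3 - 3*L)
w(E) = 15*E²
66 + ((-177 + w(h(F(5, -2), -1))) + 235)*630 = 66 + ((-177 + 15*(3 - 3*(-2))²) + 235)*630 = 66 + ((-177 + 15*(3 + 6)²) + 235)*630 = 66 + ((-177 + 15*9²) + 235)*630 = 66 + ((-177 + 15*81) + 235)*630 = 66 + ((-177 + 1215) + 235)*630 = 66 + (1038 + 235)*630 = 66 + 1273*630 = 66 + 801990 = 802056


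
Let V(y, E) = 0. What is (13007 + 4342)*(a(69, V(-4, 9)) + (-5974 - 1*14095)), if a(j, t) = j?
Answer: -346980000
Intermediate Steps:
(13007 + 4342)*(a(69, V(-4, 9)) + (-5974 - 1*14095)) = (13007 + 4342)*(69 + (-5974 - 1*14095)) = 17349*(69 + (-5974 - 14095)) = 17349*(69 - 20069) = 17349*(-20000) = -346980000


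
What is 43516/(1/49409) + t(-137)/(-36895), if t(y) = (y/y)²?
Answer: 79327277013379/36895 ≈ 2.1501e+9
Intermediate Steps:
t(y) = 1 (t(y) = 1² = 1)
43516/(1/49409) + t(-137)/(-36895) = 43516/(1/49409) + 1/(-36895) = 43516/(1/49409) + 1*(-1/36895) = 43516*49409 - 1/36895 = 2150082044 - 1/36895 = 79327277013379/36895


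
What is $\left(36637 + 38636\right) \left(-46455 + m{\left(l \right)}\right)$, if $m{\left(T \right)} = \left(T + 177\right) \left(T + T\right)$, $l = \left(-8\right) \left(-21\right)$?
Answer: $5228838945$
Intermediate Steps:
$l = 168$
$m{\left(T \right)} = 2 T \left(177 + T\right)$ ($m{\left(T \right)} = \left(177 + T\right) 2 T = 2 T \left(177 + T\right)$)
$\left(36637 + 38636\right) \left(-46455 + m{\left(l \right)}\right) = \left(36637 + 38636\right) \left(-46455 + 2 \cdot 168 \left(177 + 168\right)\right) = 75273 \left(-46455 + 2 \cdot 168 \cdot 345\right) = 75273 \left(-46455 + 115920\right) = 75273 \cdot 69465 = 5228838945$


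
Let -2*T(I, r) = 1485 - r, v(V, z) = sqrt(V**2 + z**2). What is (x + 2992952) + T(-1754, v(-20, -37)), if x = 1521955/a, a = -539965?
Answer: 646274752285/215986 + sqrt(1769)/2 ≈ 2.9922e+6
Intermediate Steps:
T(I, r) = -1485/2 + r/2 (T(I, r) = -(1485 - r)/2 = -1485/2 + r/2)
x = -304391/107993 (x = 1521955/(-539965) = 1521955*(-1/539965) = -304391/107993 ≈ -2.8186)
(x + 2992952) + T(-1754, v(-20, -37)) = (-304391/107993 + 2992952) + (-1485/2 + sqrt((-20)**2 + (-37)**2)/2) = 323217560945/107993 + (-1485/2 + sqrt(400 + 1369)/2) = 323217560945/107993 + (-1485/2 + sqrt(1769)/2) = 646274752285/215986 + sqrt(1769)/2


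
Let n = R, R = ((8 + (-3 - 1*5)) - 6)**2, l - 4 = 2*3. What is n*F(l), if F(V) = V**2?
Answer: 3600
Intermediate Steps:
l = 10 (l = 4 + 2*3 = 4 + 6 = 10)
R = 36 (R = ((8 + (-3 - 5)) - 6)**2 = ((8 - 8) - 6)**2 = (0 - 6)**2 = (-6)**2 = 36)
n = 36
n*F(l) = 36*10**2 = 36*100 = 3600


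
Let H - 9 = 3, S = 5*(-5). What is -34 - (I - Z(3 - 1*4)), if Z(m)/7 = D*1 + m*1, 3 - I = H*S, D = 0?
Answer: -344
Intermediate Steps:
S = -25
H = 12 (H = 9 + 3 = 12)
I = 303 (I = 3 - 12*(-25) = 3 - 1*(-300) = 3 + 300 = 303)
Z(m) = 7*m (Z(m) = 7*(0*1 + m*1) = 7*(0 + m) = 7*m)
-34 - (I - Z(3 - 1*4)) = -34 - (303 - 7*(3 - 1*4)) = -34 - (303 - 7*(3 - 4)) = -34 - (303 - 7*(-1)) = -34 - (303 - 1*(-7)) = -34 - (303 + 7) = -34 - 1*310 = -34 - 310 = -344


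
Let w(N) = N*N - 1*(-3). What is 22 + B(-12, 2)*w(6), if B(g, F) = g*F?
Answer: -914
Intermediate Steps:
B(g, F) = F*g
w(N) = 3 + N² (w(N) = N² + 3 = 3 + N²)
22 + B(-12, 2)*w(6) = 22 + (2*(-12))*(3 + 6²) = 22 - 24*(3 + 36) = 22 - 24*39 = 22 - 936 = -914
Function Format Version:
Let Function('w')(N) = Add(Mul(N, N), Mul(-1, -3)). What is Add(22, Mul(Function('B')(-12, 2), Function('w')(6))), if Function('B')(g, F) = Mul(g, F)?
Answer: -914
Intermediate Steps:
Function('B')(g, F) = Mul(F, g)
Function('w')(N) = Add(3, Pow(N, 2)) (Function('w')(N) = Add(Pow(N, 2), 3) = Add(3, Pow(N, 2)))
Add(22, Mul(Function('B')(-12, 2), Function('w')(6))) = Add(22, Mul(Mul(2, -12), Add(3, Pow(6, 2)))) = Add(22, Mul(-24, Add(3, 36))) = Add(22, Mul(-24, 39)) = Add(22, -936) = -914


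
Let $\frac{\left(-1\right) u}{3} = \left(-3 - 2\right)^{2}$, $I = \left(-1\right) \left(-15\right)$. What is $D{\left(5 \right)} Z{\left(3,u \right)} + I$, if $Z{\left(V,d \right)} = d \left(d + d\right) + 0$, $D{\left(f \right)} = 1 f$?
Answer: $56265$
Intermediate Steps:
$D{\left(f \right)} = f$
$I = 15$
$u = -75$ ($u = - 3 \left(-3 - 2\right)^{2} = - 3 \left(-5\right)^{2} = \left(-3\right) 25 = -75$)
$Z{\left(V,d \right)} = 2 d^{2}$ ($Z{\left(V,d \right)} = d 2 d + 0 = 2 d^{2} + 0 = 2 d^{2}$)
$D{\left(5 \right)} Z{\left(3,u \right)} + I = 5 \cdot 2 \left(-75\right)^{2} + 15 = 5 \cdot 2 \cdot 5625 + 15 = 5 \cdot 11250 + 15 = 56250 + 15 = 56265$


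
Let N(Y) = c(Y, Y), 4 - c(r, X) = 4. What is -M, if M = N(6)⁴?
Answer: 0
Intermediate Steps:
c(r, X) = 0 (c(r, X) = 4 - 1*4 = 4 - 4 = 0)
N(Y) = 0
M = 0 (M = 0⁴ = 0)
-M = -1*0 = 0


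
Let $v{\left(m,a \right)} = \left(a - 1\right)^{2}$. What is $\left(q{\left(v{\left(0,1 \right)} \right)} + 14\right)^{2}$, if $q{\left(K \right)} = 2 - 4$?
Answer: $144$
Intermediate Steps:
$v{\left(m,a \right)} = \left(-1 + a\right)^{2}$
$q{\left(K \right)} = -2$ ($q{\left(K \right)} = 2 - 4 = -2$)
$\left(q{\left(v{\left(0,1 \right)} \right)} + 14\right)^{2} = \left(-2 + 14\right)^{2} = 12^{2} = 144$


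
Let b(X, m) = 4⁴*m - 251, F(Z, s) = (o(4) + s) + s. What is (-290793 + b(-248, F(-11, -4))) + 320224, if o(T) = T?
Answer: 28156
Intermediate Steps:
F(Z, s) = 4 + 2*s (F(Z, s) = (4 + s) + s = 4 + 2*s)
b(X, m) = -251 + 256*m (b(X, m) = 256*m - 251 = -251 + 256*m)
(-290793 + b(-248, F(-11, -4))) + 320224 = (-290793 + (-251 + 256*(4 + 2*(-4)))) + 320224 = (-290793 + (-251 + 256*(4 - 8))) + 320224 = (-290793 + (-251 + 256*(-4))) + 320224 = (-290793 + (-251 - 1024)) + 320224 = (-290793 - 1275) + 320224 = -292068 + 320224 = 28156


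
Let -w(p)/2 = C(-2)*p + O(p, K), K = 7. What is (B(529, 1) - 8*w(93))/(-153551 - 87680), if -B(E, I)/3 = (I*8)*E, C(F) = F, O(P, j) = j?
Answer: 15560/241231 ≈ 0.064502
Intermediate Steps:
B(E, I) = -24*E*I (B(E, I) = -3*I*8*E = -3*8*I*E = -24*E*I)
w(p) = -14 + 4*p (w(p) = -2*(-2*p + 7) = -2*(7 - 2*p) = -14 + 4*p)
(B(529, 1) - 8*w(93))/(-153551 - 87680) = (-24*529*1 - 8*(-14 + 4*93))/(-153551 - 87680) = (-12696 - 8*(-14 + 372))/(-241231) = (-12696 - 8*358)*(-1/241231) = (-12696 - 2864)*(-1/241231) = -15560*(-1/241231) = 15560/241231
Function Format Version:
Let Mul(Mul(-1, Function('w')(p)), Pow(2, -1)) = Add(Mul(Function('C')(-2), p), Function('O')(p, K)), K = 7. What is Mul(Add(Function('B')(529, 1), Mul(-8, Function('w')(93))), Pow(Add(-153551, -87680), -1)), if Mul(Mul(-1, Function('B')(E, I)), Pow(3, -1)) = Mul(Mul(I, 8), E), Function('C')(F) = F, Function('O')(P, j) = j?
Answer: Rational(15560, 241231) ≈ 0.064502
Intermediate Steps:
Function('B')(E, I) = Mul(-24, E, I) (Function('B')(E, I) = Mul(-3, Mul(Mul(I, 8), E)) = Mul(-3, Mul(Mul(8, I), E)) = Mul(-3, Mul(8, E, I)) = Mul(-24, E, I))
Function('w')(p) = Add(-14, Mul(4, p)) (Function('w')(p) = Mul(-2, Add(Mul(-2, p), 7)) = Mul(-2, Add(7, Mul(-2, p))) = Add(-14, Mul(4, p)))
Mul(Add(Function('B')(529, 1), Mul(-8, Function('w')(93))), Pow(Add(-153551, -87680), -1)) = Mul(Add(Mul(-24, 529, 1), Mul(-8, Add(-14, Mul(4, 93)))), Pow(Add(-153551, -87680), -1)) = Mul(Add(-12696, Mul(-8, Add(-14, 372))), Pow(-241231, -1)) = Mul(Add(-12696, Mul(-8, 358)), Rational(-1, 241231)) = Mul(Add(-12696, -2864), Rational(-1, 241231)) = Mul(-15560, Rational(-1, 241231)) = Rational(15560, 241231)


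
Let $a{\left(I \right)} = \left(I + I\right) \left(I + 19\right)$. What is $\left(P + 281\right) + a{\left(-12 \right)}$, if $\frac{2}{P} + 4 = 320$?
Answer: $\frac{17855}{158} \approx 113.01$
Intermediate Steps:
$a{\left(I \right)} = 2 I \left(19 + I\right)$
$P = \frac{1}{158}$ ($P = \frac{2}{-4 + 320} = \frac{2}{316} = 2 \cdot \frac{1}{316} = \frac{1}{158} \approx 0.0063291$)
$\left(P + 281\right) + a{\left(-12 \right)} = \left(\frac{1}{158} + 281\right) + 2 \left(-12\right) \left(19 - 12\right) = \frac{44399}{158} + 2 \left(-12\right) 7 = \frac{44399}{158} - 168 = \frac{17855}{158}$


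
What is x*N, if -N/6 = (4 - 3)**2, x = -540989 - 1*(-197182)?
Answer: 2062842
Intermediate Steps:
x = -343807 (x = -540989 + 197182 = -343807)
N = -6 (N = -6*(4 - 3)**2 = -6*1**2 = -6*1 = -6)
x*N = -343807*(-6) = 2062842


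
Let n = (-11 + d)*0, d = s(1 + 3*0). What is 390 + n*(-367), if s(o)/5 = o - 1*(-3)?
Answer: 390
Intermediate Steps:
s(o) = 15 + 5*o (s(o) = 5*(o - 1*(-3)) = 5*(o + 3) = 5*(3 + o) = 15 + 5*o)
d = 20 (d = 15 + 5*(1 + 3*0) = 15 + 5*(1 + 0) = 15 + 5*1 = 15 + 5 = 20)
n = 0 (n = (-11 + 20)*0 = 9*0 = 0)
390 + n*(-367) = 390 + 0*(-367) = 390 + 0 = 390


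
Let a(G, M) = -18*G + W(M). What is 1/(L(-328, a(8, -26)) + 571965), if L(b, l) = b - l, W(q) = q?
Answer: 1/571807 ≈ 1.7488e-6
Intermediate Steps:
a(G, M) = M - 18*G (a(G, M) = -18*G + M = M - 18*G)
1/(L(-328, a(8, -26)) + 571965) = 1/((-328 - (-26 - 18*8)) + 571965) = 1/((-328 - (-26 - 144)) + 571965) = 1/((-328 - 1*(-170)) + 571965) = 1/((-328 + 170) + 571965) = 1/(-158 + 571965) = 1/571807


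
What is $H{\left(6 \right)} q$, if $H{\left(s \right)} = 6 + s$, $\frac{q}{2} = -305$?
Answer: $-7320$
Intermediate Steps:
$q = -610$ ($q = 2 \left(-305\right) = -610$)
$H{\left(6 \right)} q = \left(6 + 6\right) \left(-610\right) = 12 \left(-610\right) = -7320$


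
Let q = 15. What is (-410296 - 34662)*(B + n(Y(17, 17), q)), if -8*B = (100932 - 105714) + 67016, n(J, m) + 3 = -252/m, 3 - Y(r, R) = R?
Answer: 34702496899/10 ≈ 3.4702e+9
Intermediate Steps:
Y(r, R) = 3 - R
n(J, m) = -3 - 252/m
B = -31117/4 (B = -((100932 - 105714) + 67016)/8 = -(-4782 + 67016)/8 = -⅛*62234 = -31117/4 ≈ -7779.3)
(-410296 - 34662)*(B + n(Y(17, 17), q)) = (-410296 - 34662)*(-31117/4 + (-3 - 252/15)) = -444958*(-31117/4 + (-3 - 252*1/15)) = -444958*(-31117/4 + (-3 - 84/5)) = -444958*(-31117/4 - 99/5) = -444958*(-155981/20) = 34702496899/10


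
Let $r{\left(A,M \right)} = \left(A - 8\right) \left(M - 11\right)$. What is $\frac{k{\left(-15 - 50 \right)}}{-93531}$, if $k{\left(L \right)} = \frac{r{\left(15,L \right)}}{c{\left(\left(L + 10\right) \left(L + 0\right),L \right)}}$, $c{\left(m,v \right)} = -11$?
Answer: $- \frac{532}{1028841} \approx -0.00051709$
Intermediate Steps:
$r{\left(A,M \right)} = \left(-11 + M\right) \left(-8 + A\right)$ ($r{\left(A,M \right)} = \left(-8 + A\right) \left(-11 + M\right) = \left(-11 + M\right) \left(-8 + A\right)$)
$k{\left(L \right)} = 7 - \frac{7 L}{11}$ ($k{\left(L \right)} = \frac{88 - 165 - 8 L + 15 L}{-11} = \left(88 - 165 - 8 L + 15 L\right) \left(- \frac{1}{11}\right) = \left(-77 + 7 L\right) \left(- \frac{1}{11}\right) = 7 - \frac{7 L}{11}$)
$\frac{k{\left(-15 - 50 \right)}}{-93531} = \frac{7 - \frac{7 \left(-15 - 50\right)}{11}}{-93531} = \left(7 - - \frac{455}{11}\right) \left(- \frac{1}{93531}\right) = \left(7 + \frac{455}{11}\right) \left(- \frac{1}{93531}\right) = \frac{532}{11} \left(- \frac{1}{93531}\right) = - \frac{532}{1028841}$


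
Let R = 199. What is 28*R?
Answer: 5572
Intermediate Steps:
28*R = 28*199 = 5572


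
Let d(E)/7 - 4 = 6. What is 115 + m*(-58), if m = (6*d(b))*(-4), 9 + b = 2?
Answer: 97555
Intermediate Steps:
b = -7 (b = -9 + 2 = -7)
d(E) = 70 (d(E) = 28 + 7*6 = 28 + 42 = 70)
m = -1680 (m = (6*70)*(-4) = 420*(-4) = -1680)
115 + m*(-58) = 115 - 1680*(-58) = 115 + 97440 = 97555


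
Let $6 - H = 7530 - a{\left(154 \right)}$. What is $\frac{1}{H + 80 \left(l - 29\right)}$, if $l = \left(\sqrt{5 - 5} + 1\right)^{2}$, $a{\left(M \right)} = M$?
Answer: $- \frac{1}{9610} \approx -0.00010406$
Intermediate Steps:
$H = -7370$ ($H = 6 - \left(7530 - 154\right) = 6 - 7376 = -7370$)
$l = 1$ ($l = \left(\sqrt{0} + 1\right)^{2} = \left(0 + 1\right)^{2} = 1^{2} = 1$)
$\frac{1}{H + 80 \left(l - 29\right)} = \frac{1}{-7370 + 80 \left(1 - 29\right)} = \frac{1}{-7370 + 80 \left(-28\right)} = \frac{1}{-7370 - 2240} = \frac{1}{-9610} = - \frac{1}{9610}$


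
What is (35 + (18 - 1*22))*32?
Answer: 992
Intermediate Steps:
(35 + (18 - 1*22))*32 = (35 + (18 - 22))*32 = (35 - 4)*32 = 31*32 = 992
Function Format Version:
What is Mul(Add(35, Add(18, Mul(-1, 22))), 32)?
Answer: 992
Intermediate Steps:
Mul(Add(35, Add(18, Mul(-1, 22))), 32) = Mul(Add(35, Add(18, -22)), 32) = Mul(Add(35, -4), 32) = Mul(31, 32) = 992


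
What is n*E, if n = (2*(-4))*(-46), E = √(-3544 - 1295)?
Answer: 368*I*√4839 ≈ 25599.0*I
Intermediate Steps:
E = I*√4839 (E = √(-4839) = I*√4839 ≈ 69.563*I)
n = 368 (n = -8*(-46) = 368)
n*E = 368*(I*√4839) = 368*I*√4839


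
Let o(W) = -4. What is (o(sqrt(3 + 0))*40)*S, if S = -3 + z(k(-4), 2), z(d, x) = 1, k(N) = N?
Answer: 320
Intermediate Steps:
S = -2 (S = -3 + 1 = -2)
(o(sqrt(3 + 0))*40)*S = -4*40*(-2) = -160*(-2) = 320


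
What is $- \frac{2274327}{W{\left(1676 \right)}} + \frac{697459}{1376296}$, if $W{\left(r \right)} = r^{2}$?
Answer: $- \frac{146375195101}{483247804112} \approx -0.3029$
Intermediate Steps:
$- \frac{2274327}{W{\left(1676 \right)}} + \frac{697459}{1376296} = - \frac{2274327}{1676^{2}} + \frac{697459}{1376296} = - \frac{2274327}{2808976} + 697459 \cdot \frac{1}{1376296} = \left(-2274327\right) \frac{1}{2808976} + \frac{697459}{1376296} = - \frac{2274327}{2808976} + \frac{697459}{1376296} = - \frac{146375195101}{483247804112}$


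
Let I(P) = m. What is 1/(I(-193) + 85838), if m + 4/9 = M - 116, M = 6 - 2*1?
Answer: 9/771530 ≈ 1.1665e-5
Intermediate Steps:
M = 4 (M = 6 - 2 = 4)
m = -1012/9 (m = -4/9 + (4 - 116) = -4/9 - 112 = -1012/9 ≈ -112.44)
I(P) = -1012/9
1/(I(-193) + 85838) = 1/(-1012/9 + 85838) = 1/(771530/9) = 9/771530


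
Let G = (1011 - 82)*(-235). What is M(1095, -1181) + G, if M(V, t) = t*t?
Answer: 1176446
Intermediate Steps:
M(V, t) = t²
G = -218315 (G = 929*(-235) = -218315)
M(1095, -1181) + G = (-1181)² - 218315 = 1394761 - 218315 = 1176446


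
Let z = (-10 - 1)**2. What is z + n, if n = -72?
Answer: 49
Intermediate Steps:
z = 121 (z = (-11)**2 = 121)
z + n = 121 - 72 = 49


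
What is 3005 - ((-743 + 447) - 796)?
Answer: 4097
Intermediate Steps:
3005 - ((-743 + 447) - 796) = 3005 - (-296 - 796) = 3005 - 1*(-1092) = 3005 + 1092 = 4097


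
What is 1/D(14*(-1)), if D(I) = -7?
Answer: -⅐ ≈ -0.14286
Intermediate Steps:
1/D(14*(-1)) = 1/(-7) = -⅐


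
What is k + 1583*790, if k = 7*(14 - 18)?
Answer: 1250542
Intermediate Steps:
k = -28 (k = 7*(-4) = -28)
k + 1583*790 = -28 + 1583*790 = -28 + 1250570 = 1250542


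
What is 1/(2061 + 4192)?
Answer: 1/6253 ≈ 0.00015992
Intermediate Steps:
1/(2061 + 4192) = 1/6253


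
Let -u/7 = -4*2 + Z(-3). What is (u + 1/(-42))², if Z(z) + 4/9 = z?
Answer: 101828281/15876 ≈ 6414.0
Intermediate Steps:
Z(z) = -4/9 + z
u = 721/9 (u = -7*(-4*2 + (-4/9 - 3)) = -7*(-8 - 31/9) = -7*(-103/9) = 721/9 ≈ 80.111)
(u + 1/(-42))² = (721/9 + 1/(-42))² = (721/9 - 1/42)² = (10091/126)² = 101828281/15876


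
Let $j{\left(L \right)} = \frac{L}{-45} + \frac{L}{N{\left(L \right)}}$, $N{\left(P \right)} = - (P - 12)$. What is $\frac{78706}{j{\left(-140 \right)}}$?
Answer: $\frac{26917452}{749} \approx 35938.0$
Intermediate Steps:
$N{\left(P \right)} = 12 - P$ ($N{\left(P \right)} = - (-12 + P) = 12 - P$)
$j{\left(L \right)} = - \frac{L}{45} + \frac{L}{12 - L}$ ($j{\left(L \right)} = \frac{L}{-45} + \frac{L}{12 - L} = L \left(- \frac{1}{45}\right) + \frac{L}{12 - L} = - \frac{L}{45} + \frac{L}{12 - L}$)
$\frac{78706}{j{\left(-140 \right)}} = \frac{78706}{\frac{1}{45} \left(-140\right) \frac{1}{-12 - 140} \left(-33 - -140\right)} = \frac{78706}{\frac{1}{45} \left(-140\right) \frac{1}{-152} \left(-33 + 140\right)} = \frac{78706}{\frac{1}{45} \left(-140\right) \left(- \frac{1}{152}\right) 107} = \frac{78706}{\frac{749}{342}} = 78706 \cdot \frac{342}{749} = \frac{26917452}{749}$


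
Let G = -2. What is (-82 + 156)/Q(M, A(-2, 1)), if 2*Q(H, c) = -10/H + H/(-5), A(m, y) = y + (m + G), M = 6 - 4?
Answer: -740/27 ≈ -27.407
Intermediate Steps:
M = 2
A(m, y) = -2 + m + y (A(m, y) = y + (m - 2) = y + (-2 + m) = -2 + m + y)
Q(H, c) = -5/H - H/10 (Q(H, c) = (-10/H + H/(-5))/2 = (-10/H + H*(-⅕))/2 = (-10/H - H/5)/2 = -5/H - H/10)
(-82 + 156)/Q(M, A(-2, 1)) = (-82 + 156)/(-5/2 - ⅒*2) = 74/(-5*½ - ⅕) = 74/(-5/2 - ⅕) = 74/(-27/10) = 74*(-10/27) = -740/27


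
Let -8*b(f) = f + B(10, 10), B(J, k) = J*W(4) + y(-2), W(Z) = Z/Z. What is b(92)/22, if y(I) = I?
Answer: -25/44 ≈ -0.56818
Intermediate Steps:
W(Z) = 1
B(J, k) = -2 + J (B(J, k) = J*1 - 2 = J - 2 = -2 + J)
b(f) = -1 - f/8 (b(f) = -(f + (-2 + 10))/8 = -(f + 8)/8 = -(8 + f)/8 = -1 - f/8)
b(92)/22 = (-1 - 1/8*92)/22 = (-1 - 23/2)*(1/22) = -25/2*1/22 = -25/44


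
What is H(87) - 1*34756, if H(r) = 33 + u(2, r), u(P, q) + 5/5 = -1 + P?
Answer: -34723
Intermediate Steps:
u(P, q) = -2 + P (u(P, q) = -1 + (-1 + P) = -2 + P)
H(r) = 33 (H(r) = 33 + (-2 + 2) = 33 + 0 = 33)
H(87) - 1*34756 = 33 - 1*34756 = 33 - 34756 = -34723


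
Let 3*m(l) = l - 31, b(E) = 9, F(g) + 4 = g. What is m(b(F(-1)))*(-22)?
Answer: 484/3 ≈ 161.33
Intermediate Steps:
F(g) = -4 + g
m(l) = -31/3 + l/3 (m(l) = (l - 31)/3 = (-31 + l)/3 = -31/3 + l/3)
m(b(F(-1)))*(-22) = (-31/3 + (⅓)*9)*(-22) = (-31/3 + 3)*(-22) = -22/3*(-22) = 484/3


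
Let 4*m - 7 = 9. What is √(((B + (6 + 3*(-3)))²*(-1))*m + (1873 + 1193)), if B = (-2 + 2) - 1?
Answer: √3002 ≈ 54.791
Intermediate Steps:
m = 4 (m = 7/4 + (¼)*9 = 7/4 + 9/4 = 4)
B = -1 (B = 0 - 1 = -1)
√(((B + (6 + 3*(-3)))²*(-1))*m + (1873 + 1193)) = √(((-1 + (6 + 3*(-3)))²*(-1))*4 + (1873 + 1193)) = √(((-1 + (6 - 9))²*(-1))*4 + 3066) = √(((-1 - 3)²*(-1))*4 + 3066) = √(((-4)²*(-1))*4 + 3066) = √((16*(-1))*4 + 3066) = √(-16*4 + 3066) = √(-64 + 3066) = √3002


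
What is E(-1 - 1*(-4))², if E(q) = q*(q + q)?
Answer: 324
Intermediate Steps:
E(q) = 2*q² (E(q) = q*(2*q) = 2*q²)
E(-1 - 1*(-4))² = (2*(-1 - 1*(-4))²)² = (2*(-1 + 4)²)² = (2*3²)² = (2*9)² = 18² = 324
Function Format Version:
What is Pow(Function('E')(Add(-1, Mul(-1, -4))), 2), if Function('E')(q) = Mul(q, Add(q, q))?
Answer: 324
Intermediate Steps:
Function('E')(q) = Mul(2, Pow(q, 2)) (Function('E')(q) = Mul(q, Mul(2, q)) = Mul(2, Pow(q, 2)))
Pow(Function('E')(Add(-1, Mul(-1, -4))), 2) = Pow(Mul(2, Pow(Add(-1, Mul(-1, -4)), 2)), 2) = Pow(Mul(2, Pow(Add(-1, 4), 2)), 2) = Pow(Mul(2, Pow(3, 2)), 2) = Pow(Mul(2, 9), 2) = Pow(18, 2) = 324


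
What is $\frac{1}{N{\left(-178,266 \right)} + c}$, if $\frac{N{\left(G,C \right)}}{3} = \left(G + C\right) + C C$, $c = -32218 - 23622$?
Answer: $\frac{1}{156692} \approx 6.3819 \cdot 10^{-6}$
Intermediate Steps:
$c = -55840$
$N{\left(G,C \right)} = 3 C + 3 G + 3 C^{2}$ ($N{\left(G,C \right)} = 3 \left(\left(G + C\right) + C C\right) = 3 \left(\left(C + G\right) + C^{2}\right) = 3 \left(C + G + C^{2}\right) = 3 C + 3 G + 3 C^{2}$)
$\frac{1}{N{\left(-178,266 \right)} + c} = \frac{1}{\left(3 \cdot 266 + 3 \left(-178\right) + 3 \cdot 266^{2}\right) - 55840} = \frac{1}{\left(798 - 534 + 3 \cdot 70756\right) - 55840} = \frac{1}{\left(798 - 534 + 212268\right) - 55840} = \frac{1}{212532 - 55840} = \frac{1}{156692}$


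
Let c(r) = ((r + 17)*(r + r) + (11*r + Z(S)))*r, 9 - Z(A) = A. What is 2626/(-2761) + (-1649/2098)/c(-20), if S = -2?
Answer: -9811192329/10310788840 ≈ -0.95155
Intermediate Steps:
Z(A) = 9 - A
c(r) = r*(11 + 11*r + 2*r*(17 + r)) (c(r) = ((r + 17)*(r + r) + (11*r + (9 - 1*(-2))))*r = ((17 + r)*(2*r) + (11*r + (9 + 2)))*r = (2*r*(17 + r) + (11*r + 11))*r = (2*r*(17 + r) + (11 + 11*r))*r = (11 + 11*r + 2*r*(17 + r))*r = r*(11 + 11*r + 2*r*(17 + r)))
2626/(-2761) + (-1649/2098)/c(-20) = 2626/(-2761) + (-1649/2098)/((-20*(11 + 2*(-20)² + 45*(-20)))) = 2626*(-1/2761) + (-1649*1/2098)/((-20*(11 + 2*400 - 900))) = -2626/2761 - 1649*(-1/(20*(11 + 800 - 900)))/2098 = -2626/2761 - 1649/(2098*((-20*(-89)))) = -2626/2761 - 1649/2098/1780 = -2626/2761 - 1649/2098*1/1780 = -2626/2761 - 1649/3734440 = -9811192329/10310788840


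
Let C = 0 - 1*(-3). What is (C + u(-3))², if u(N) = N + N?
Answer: 9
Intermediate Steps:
u(N) = 2*N
C = 3 (C = 0 + 3 = 3)
(C + u(-3))² = (3 + 2*(-3))² = (3 - 6)² = (-3)² = 9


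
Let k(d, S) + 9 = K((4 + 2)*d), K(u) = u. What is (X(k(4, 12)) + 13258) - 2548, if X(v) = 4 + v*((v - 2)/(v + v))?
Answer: 21441/2 ≈ 10721.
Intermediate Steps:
k(d, S) = -9 + 6*d (k(d, S) = -9 + (4 + 2)*d = -9 + 6*d)
X(v) = 3 + v/2 (X(v) = 4 + v*((-2 + v)/((2*v))) = 4 + v*((-2 + v)*(1/(2*v))) = 4 + v*((-2 + v)/(2*v)) = 4 + (-1 + v/2) = 3 + v/2)
(X(k(4, 12)) + 13258) - 2548 = ((3 + (-9 + 6*4)/2) + 13258) - 2548 = ((3 + (-9 + 24)/2) + 13258) - 2548 = ((3 + (1/2)*15) + 13258) - 2548 = ((3 + 15/2) + 13258) - 2548 = (21/2 + 13258) - 2548 = 26537/2 - 2548 = 21441/2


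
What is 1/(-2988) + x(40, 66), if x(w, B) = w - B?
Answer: -77689/2988 ≈ -26.000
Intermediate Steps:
1/(-2988) + x(40, 66) = 1/(-2988) + (40 - 1*66) = -1/2988 + (40 - 66) = -1/2988 - 26 = -77689/2988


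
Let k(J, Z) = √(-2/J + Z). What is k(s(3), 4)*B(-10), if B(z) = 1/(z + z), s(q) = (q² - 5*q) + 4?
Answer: -√5/20 ≈ -0.11180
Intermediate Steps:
s(q) = 4 + q² - 5*q
k(J, Z) = √(Z - 2/J)
B(z) = 1/(2*z)
k(s(3), 4)*B(-10) = √(4 - 2/(4 + 3² - 5*3))*((½)/(-10)) = √(4 - 2/(4 + 9 - 15))*((½)*(-⅒)) = √(4 - 2/(-2))*(-1/20) = √(4 - 2*(-½))*(-1/20) = √(4 + 1)*(-1/20) = √5*(-1/20) = -√5/20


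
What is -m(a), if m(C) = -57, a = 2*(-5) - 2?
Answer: 57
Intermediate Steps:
a = -12 (a = -10 - 2 = -12)
-m(a) = -1*(-57) = 57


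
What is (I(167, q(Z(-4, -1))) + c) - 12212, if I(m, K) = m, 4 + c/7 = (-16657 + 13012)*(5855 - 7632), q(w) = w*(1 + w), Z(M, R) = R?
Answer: 45328082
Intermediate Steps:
c = 45340127 (c = -28 + 7*((-16657 + 13012)*(5855 - 7632)) = -28 + 7*(-3645*(-1777)) = -28 + 7*6477165 = -28 + 45340155 = 45340127)
(I(167, q(Z(-4, -1))) + c) - 12212 = (167 + 45340127) - 12212 = 45340294 - 12212 = 45328082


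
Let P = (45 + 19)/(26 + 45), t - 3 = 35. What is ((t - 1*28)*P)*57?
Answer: 36480/71 ≈ 513.80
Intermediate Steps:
t = 38 (t = 3 + 35 = 38)
P = 64/71 ≈ 0.90141
((t - 1*28)*P)*57 = ((38 - 1*28)*(64/71))*57 = ((38 - 28)*(64/71))*57 = (10*(64/71))*57 = (640/71)*57 = 36480/71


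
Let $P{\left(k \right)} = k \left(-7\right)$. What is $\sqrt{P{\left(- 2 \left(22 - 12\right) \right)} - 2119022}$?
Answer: $i \sqrt{2118882} \approx 1455.6 i$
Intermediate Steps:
$P{\left(k \right)} = - 7 k$
$\sqrt{P{\left(- 2 \left(22 - 12\right) \right)} - 2119022} = \sqrt{- 7 \left(- 2 \left(22 - 12\right)\right) - 2119022} = \sqrt{- 7 \left(\left(-2\right) 10\right) - 2119022} = \sqrt{\left(-7\right) \left(-20\right) - 2119022} = \sqrt{140 - 2119022} = \sqrt{-2118882} = i \sqrt{2118882}$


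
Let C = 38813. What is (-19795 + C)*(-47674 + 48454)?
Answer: 14834040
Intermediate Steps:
(-19795 + C)*(-47674 + 48454) = (-19795 + 38813)*(-47674 + 48454) = 19018*780 = 14834040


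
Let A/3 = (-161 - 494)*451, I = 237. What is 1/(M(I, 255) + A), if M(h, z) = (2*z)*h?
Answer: -1/765345 ≈ -1.3066e-6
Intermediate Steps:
M(h, z) = 2*h*z
A = -886215 (A = 3*((-161 - 494)*451) = 3*(-655*451) = 3*(-295405) = -886215)
1/(M(I, 255) + A) = 1/(2*237*255 - 886215) = 1/(120870 - 886215) = 1/(-765345) = -1/765345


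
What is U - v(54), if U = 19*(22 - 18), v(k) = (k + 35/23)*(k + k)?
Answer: -136168/23 ≈ -5920.3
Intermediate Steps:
v(k) = 2*k*(35/23 + k) (v(k) = (k + 35*(1/23))*(2*k) = (k + 35/23)*(2*k) = (35/23 + k)*(2*k) = 2*k*(35/23 + k))
U = 76 (U = 19*4 = 76)
U - v(54) = 76 - 2*54*(35 + 23*54)/23 = 76 - 2*54*(35 + 1242)/23 = 76 - 2*54*1277/23 = 76 - 1*137916/23 = 76 - 137916/23 = -136168/23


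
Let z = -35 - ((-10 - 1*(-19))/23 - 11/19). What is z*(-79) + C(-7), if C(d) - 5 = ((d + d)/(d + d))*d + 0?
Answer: 1200953/437 ≈ 2748.2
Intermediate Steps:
C(d) = 5 + d (C(d) = 5 + (((d + d)/(d + d))*d + 0) = 5 + (((2*d)/((2*d)))*d + 0) = 5 + (((2*d)*(1/(2*d)))*d + 0) = 5 + (1*d + 0) = 5 + (d + 0) = 5 + d)
z = -15213/437 (z = -35 - ((-10 + 19)*(1/23) - 11*1/19) = -35 - (9*(1/23) - 11/19) = -35 - (9/23 - 11/19) = -35 - 1*(-82/437) = -35 + 82/437 = -15213/437 ≈ -34.812)
z*(-79) + C(-7) = -15213/437*(-79) + (5 - 7) = 1201827/437 - 2 = 1200953/437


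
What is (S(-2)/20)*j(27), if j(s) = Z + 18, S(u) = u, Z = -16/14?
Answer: -59/35 ≈ -1.6857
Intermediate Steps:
Z = -8/7 (Z = -16*1/14 = -8/7 ≈ -1.1429)
j(s) = 118/7 (j(s) = -8/7 + 18 = 118/7)
(S(-2)/20)*j(27) = -2/20*(118/7) = -2*1/20*(118/7) = -⅒*118/7 = -59/35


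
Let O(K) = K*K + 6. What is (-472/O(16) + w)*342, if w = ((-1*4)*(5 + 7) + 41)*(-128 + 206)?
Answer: -24542604/131 ≈ -1.8735e+5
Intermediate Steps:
O(K) = 6 + K² (O(K) = K² + 6 = 6 + K²)
w = -546 (w = (-4*12 + 41)*78 = (-48 + 41)*78 = -7*78 = -546)
(-472/O(16) + w)*342 = (-472/(6 + 16²) - 546)*342 = (-472/(6 + 256) - 546)*342 = (-472/262 - 546)*342 = (-472*1/262 - 546)*342 = (-236/131 - 546)*342 = -71762/131*342 = -24542604/131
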